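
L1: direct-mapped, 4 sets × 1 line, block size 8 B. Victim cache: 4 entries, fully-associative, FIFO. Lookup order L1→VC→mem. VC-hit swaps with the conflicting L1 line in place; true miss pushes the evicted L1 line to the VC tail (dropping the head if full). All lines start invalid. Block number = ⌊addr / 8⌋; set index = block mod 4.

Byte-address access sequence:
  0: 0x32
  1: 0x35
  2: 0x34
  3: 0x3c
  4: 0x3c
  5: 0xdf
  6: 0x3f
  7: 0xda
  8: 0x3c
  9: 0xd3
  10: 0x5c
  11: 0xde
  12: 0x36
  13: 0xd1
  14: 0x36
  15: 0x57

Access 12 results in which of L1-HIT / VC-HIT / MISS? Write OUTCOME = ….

#0 0x32→b6/s2 MISS; vc=[]
#1 0x35→b6/s2 L1-HIT; vc=[]
#2 0x34→b6/s2 L1-HIT; vc=[]
#3 0x3c→b7/s3 MISS; vc=[]
#4 0x3c→b7/s3 L1-HIT; vc=[]
#5 0xdf→b27/s3 MISS; vc=[7]
#6 0x3f→b7/s3 VC-HIT; vc=[27]
#7 0xda→b27/s3 VC-HIT; vc=[7]
#8 0x3c→b7/s3 VC-HIT; vc=[27]
#9 0xd3→b26/s2 MISS; vc=[27,6]
#10 0x5c→b11/s3 MISS; vc=[27,6,7]
#11 0xde→b27/s3 VC-HIT; vc=[11,6,7]
#12 0x36→b6/s2 VC-HIT; vc=[11,26,7]
#13 0xd1→b26/s2 VC-HIT; vc=[11,6,7]
#14 0x36→b6/s2 VC-HIT; vc=[11,26,7]
#15 0x57→b10/s2 MISS; vc=[11,26,7,6]

OUTCOME = VC-HIT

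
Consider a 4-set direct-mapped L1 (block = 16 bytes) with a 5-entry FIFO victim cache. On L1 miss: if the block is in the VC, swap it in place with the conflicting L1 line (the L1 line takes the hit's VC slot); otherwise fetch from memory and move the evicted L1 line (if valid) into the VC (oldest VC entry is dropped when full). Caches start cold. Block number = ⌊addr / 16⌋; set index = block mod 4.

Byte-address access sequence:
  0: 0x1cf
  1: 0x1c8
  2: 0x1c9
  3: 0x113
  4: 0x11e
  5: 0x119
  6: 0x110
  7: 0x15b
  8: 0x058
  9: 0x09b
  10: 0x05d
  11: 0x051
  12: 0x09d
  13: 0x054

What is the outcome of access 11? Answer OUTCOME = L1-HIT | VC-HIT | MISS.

OUTCOME = L1-HIT

#0 0x1cf→b28/s0 MISS; vc=[]
#1 0x1c8→b28/s0 L1-HIT; vc=[]
#2 0x1c9→b28/s0 L1-HIT; vc=[]
#3 0x113→b17/s1 MISS; vc=[]
#4 0x11e→b17/s1 L1-HIT; vc=[]
#5 0x119→b17/s1 L1-HIT; vc=[]
#6 0x110→b17/s1 L1-HIT; vc=[]
#7 0x15b→b21/s1 MISS; vc=[17]
#8 0x58→b5/s1 MISS; vc=[17,21]
#9 0x9b→b9/s1 MISS; vc=[17,21,5]
#10 0x5d→b5/s1 VC-HIT; vc=[17,21,9]
#11 0x51→b5/s1 L1-HIT; vc=[17,21,9]
#12 0x9d→b9/s1 VC-HIT; vc=[17,21,5]
#13 0x54→b5/s1 VC-HIT; vc=[17,21,9]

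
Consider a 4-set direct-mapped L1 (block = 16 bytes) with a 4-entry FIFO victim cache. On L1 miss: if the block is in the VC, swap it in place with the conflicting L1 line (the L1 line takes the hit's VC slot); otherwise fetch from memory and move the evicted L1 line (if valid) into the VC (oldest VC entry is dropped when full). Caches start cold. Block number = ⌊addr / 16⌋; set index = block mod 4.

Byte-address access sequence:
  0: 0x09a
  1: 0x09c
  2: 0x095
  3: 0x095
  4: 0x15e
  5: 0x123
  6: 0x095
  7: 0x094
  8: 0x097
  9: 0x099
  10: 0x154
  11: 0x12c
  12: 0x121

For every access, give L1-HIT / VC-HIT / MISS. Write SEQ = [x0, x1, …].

SEQ = [MISS, L1-HIT, L1-HIT, L1-HIT, MISS, MISS, VC-HIT, L1-HIT, L1-HIT, L1-HIT, VC-HIT, L1-HIT, L1-HIT]

  [0] addr=0x9a blk=9 s=1: MISS | VC []
  [1] addr=0x9c blk=9 s=1: L1-HIT | VC []
  [2] addr=0x95 blk=9 s=1: L1-HIT | VC []
  [3] addr=0x95 blk=9 s=1: L1-HIT | VC []
  [4] addr=0x15e blk=21 s=1: MISS | VC [9]
  [5] addr=0x123 blk=18 s=2: MISS | VC [9]
  [6] addr=0x95 blk=9 s=1: VC-HIT | VC [21]
  [7] addr=0x94 blk=9 s=1: L1-HIT | VC [21]
  [8] addr=0x97 blk=9 s=1: L1-HIT | VC [21]
  [9] addr=0x99 blk=9 s=1: L1-HIT | VC [21]
  [10] addr=0x154 blk=21 s=1: VC-HIT | VC [9]
  [11] addr=0x12c blk=18 s=2: L1-HIT | VC [9]
  [12] addr=0x121 blk=18 s=2: L1-HIT | VC [9]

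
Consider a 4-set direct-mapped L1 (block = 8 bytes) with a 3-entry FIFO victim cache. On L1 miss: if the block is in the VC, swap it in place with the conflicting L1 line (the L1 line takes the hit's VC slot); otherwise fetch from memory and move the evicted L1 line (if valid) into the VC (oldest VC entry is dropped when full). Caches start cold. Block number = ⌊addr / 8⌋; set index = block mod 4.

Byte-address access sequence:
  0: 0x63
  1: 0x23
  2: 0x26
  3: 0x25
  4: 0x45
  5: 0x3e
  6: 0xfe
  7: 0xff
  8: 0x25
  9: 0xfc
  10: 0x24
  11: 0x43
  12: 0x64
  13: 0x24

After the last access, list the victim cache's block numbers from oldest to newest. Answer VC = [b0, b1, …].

  [0] addr=0x63 blk=12 s=0: MISS | VC []
  [1] addr=0x23 blk=4 s=0: MISS | VC [12]
  [2] addr=0x26 blk=4 s=0: L1-HIT | VC [12]
  [3] addr=0x25 blk=4 s=0: L1-HIT | VC [12]
  [4] addr=0x45 blk=8 s=0: MISS | VC [12, 4]
  [5] addr=0x3e blk=7 s=3: MISS | VC [12, 4]
  [6] addr=0xfe blk=31 s=3: MISS | VC [12, 4, 7]
  [7] addr=0xff blk=31 s=3: L1-HIT | VC [12, 4, 7]
  [8] addr=0x25 blk=4 s=0: VC-HIT | VC [12, 8, 7]
  [9] addr=0xfc blk=31 s=3: L1-HIT | VC [12, 8, 7]
  [10] addr=0x24 blk=4 s=0: L1-HIT | VC [12, 8, 7]
  [11] addr=0x43 blk=8 s=0: VC-HIT | VC [12, 4, 7]
  [12] addr=0x64 blk=12 s=0: VC-HIT | VC [8, 4, 7]
  [13] addr=0x24 blk=4 s=0: VC-HIT | VC [8, 12, 7]

VC = [8, 12, 7]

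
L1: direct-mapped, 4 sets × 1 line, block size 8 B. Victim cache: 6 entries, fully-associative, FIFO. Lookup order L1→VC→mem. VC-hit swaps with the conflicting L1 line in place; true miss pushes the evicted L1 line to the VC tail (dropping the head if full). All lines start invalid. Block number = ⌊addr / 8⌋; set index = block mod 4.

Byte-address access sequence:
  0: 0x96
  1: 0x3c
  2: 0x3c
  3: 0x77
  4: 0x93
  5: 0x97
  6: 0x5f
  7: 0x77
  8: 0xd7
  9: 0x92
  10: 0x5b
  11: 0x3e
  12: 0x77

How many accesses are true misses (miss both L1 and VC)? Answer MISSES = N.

#0 0x96→b18/s2 MISS; vc=[]
#1 0x3c→b7/s3 MISS; vc=[]
#2 0x3c→b7/s3 L1-HIT; vc=[]
#3 0x77→b14/s2 MISS; vc=[18]
#4 0x93→b18/s2 VC-HIT; vc=[14]
#5 0x97→b18/s2 L1-HIT; vc=[14]
#6 0x5f→b11/s3 MISS; vc=[14,7]
#7 0x77→b14/s2 VC-HIT; vc=[18,7]
#8 0xd7→b26/s2 MISS; vc=[18,7,14]
#9 0x92→b18/s2 VC-HIT; vc=[26,7,14]
#10 0x5b→b11/s3 L1-HIT; vc=[26,7,14]
#11 0x3e→b7/s3 VC-HIT; vc=[26,11,14]
#12 0x77→b14/s2 VC-HIT; vc=[26,11,18]

MISSES = 5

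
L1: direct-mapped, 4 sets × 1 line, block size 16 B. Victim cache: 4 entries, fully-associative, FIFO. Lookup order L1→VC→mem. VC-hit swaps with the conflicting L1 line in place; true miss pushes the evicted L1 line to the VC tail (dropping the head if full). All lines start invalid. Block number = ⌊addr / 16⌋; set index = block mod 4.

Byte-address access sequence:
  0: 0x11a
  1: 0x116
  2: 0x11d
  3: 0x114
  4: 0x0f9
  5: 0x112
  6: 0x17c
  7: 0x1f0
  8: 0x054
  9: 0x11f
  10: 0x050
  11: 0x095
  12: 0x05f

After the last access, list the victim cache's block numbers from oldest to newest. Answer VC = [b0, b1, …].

#0 0x11a→b17/s1 MISS; vc=[]
#1 0x116→b17/s1 L1-HIT; vc=[]
#2 0x11d→b17/s1 L1-HIT; vc=[]
#3 0x114→b17/s1 L1-HIT; vc=[]
#4 0xf9→b15/s3 MISS; vc=[]
#5 0x112→b17/s1 L1-HIT; vc=[]
#6 0x17c→b23/s3 MISS; vc=[15]
#7 0x1f0→b31/s3 MISS; vc=[15,23]
#8 0x54→b5/s1 MISS; vc=[15,23,17]
#9 0x11f→b17/s1 VC-HIT; vc=[15,23,5]
#10 0x50→b5/s1 VC-HIT; vc=[15,23,17]
#11 0x95→b9/s1 MISS; vc=[15,23,17,5]
#12 0x5f→b5/s1 VC-HIT; vc=[15,23,17,9]

VC = [15, 23, 17, 9]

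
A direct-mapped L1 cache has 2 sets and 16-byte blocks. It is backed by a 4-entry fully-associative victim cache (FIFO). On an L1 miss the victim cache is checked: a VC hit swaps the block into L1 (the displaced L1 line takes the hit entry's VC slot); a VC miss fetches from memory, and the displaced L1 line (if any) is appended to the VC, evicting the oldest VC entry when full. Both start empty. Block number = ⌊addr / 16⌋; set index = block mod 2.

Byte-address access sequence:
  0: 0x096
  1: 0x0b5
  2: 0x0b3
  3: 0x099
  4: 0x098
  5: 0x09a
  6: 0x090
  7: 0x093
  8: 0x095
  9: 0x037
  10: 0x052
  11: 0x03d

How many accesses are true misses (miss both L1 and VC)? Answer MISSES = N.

MISSES = 4

  [0] addr=0x96 blk=9 s=1: MISS | VC []
  [1] addr=0xb5 blk=11 s=1: MISS | VC [9]
  [2] addr=0xb3 blk=11 s=1: L1-HIT | VC [9]
  [3] addr=0x99 blk=9 s=1: VC-HIT | VC [11]
  [4] addr=0x98 blk=9 s=1: L1-HIT | VC [11]
  [5] addr=0x9a blk=9 s=1: L1-HIT | VC [11]
  [6] addr=0x90 blk=9 s=1: L1-HIT | VC [11]
  [7] addr=0x93 blk=9 s=1: L1-HIT | VC [11]
  [8] addr=0x95 blk=9 s=1: L1-HIT | VC [11]
  [9] addr=0x37 blk=3 s=1: MISS | VC [11, 9]
  [10] addr=0x52 blk=5 s=1: MISS | VC [11, 9, 3]
  [11] addr=0x3d blk=3 s=1: VC-HIT | VC [11, 9, 5]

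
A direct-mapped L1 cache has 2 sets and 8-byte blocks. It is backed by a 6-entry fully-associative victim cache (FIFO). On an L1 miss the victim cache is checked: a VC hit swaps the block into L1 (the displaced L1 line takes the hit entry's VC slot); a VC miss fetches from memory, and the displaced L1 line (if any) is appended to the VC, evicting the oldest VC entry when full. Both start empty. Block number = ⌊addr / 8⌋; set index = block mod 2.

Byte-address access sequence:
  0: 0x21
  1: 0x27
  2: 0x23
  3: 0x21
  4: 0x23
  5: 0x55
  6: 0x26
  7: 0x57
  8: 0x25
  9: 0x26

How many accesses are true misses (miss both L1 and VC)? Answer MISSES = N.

#0 0x21→b4/s0 MISS; vc=[]
#1 0x27→b4/s0 L1-HIT; vc=[]
#2 0x23→b4/s0 L1-HIT; vc=[]
#3 0x21→b4/s0 L1-HIT; vc=[]
#4 0x23→b4/s0 L1-HIT; vc=[]
#5 0x55→b10/s0 MISS; vc=[4]
#6 0x26→b4/s0 VC-HIT; vc=[10]
#7 0x57→b10/s0 VC-HIT; vc=[4]
#8 0x25→b4/s0 VC-HIT; vc=[10]
#9 0x26→b4/s0 L1-HIT; vc=[10]

MISSES = 2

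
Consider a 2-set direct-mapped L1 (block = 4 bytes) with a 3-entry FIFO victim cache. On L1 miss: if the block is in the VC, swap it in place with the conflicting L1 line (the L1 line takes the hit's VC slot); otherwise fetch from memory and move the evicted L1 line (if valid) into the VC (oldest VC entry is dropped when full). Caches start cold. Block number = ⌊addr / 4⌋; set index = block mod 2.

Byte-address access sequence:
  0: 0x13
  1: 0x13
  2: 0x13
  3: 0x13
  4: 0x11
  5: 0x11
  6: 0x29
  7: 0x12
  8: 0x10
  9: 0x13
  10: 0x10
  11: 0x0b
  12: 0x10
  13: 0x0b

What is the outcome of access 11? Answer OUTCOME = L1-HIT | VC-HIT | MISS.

  [0] addr=0x13 blk=4 s=0: MISS | VC []
  [1] addr=0x13 blk=4 s=0: L1-HIT | VC []
  [2] addr=0x13 blk=4 s=0: L1-HIT | VC []
  [3] addr=0x13 blk=4 s=0: L1-HIT | VC []
  [4] addr=0x11 blk=4 s=0: L1-HIT | VC []
  [5] addr=0x11 blk=4 s=0: L1-HIT | VC []
  [6] addr=0x29 blk=10 s=0: MISS | VC [4]
  [7] addr=0x12 blk=4 s=0: VC-HIT | VC [10]
  [8] addr=0x10 blk=4 s=0: L1-HIT | VC [10]
  [9] addr=0x13 blk=4 s=0: L1-HIT | VC [10]
  [10] addr=0x10 blk=4 s=0: L1-HIT | VC [10]
  [11] addr=0xb blk=2 s=0: MISS | VC [10, 4]
  [12] addr=0x10 blk=4 s=0: VC-HIT | VC [10, 2]
  [13] addr=0xb blk=2 s=0: VC-HIT | VC [10, 4]

OUTCOME = MISS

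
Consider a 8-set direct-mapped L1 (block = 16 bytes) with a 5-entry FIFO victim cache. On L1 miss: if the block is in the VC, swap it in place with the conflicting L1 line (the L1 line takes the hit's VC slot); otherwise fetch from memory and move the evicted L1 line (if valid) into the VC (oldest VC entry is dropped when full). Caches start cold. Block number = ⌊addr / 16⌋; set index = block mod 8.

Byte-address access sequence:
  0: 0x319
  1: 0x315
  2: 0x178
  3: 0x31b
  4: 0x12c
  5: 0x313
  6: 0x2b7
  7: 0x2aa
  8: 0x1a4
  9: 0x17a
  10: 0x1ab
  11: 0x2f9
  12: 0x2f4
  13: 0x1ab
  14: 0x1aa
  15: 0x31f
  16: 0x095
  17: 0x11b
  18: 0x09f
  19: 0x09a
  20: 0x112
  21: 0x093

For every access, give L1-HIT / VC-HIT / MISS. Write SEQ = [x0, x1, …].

#0 0x319→b49/s1 MISS; vc=[]
#1 0x315→b49/s1 L1-HIT; vc=[]
#2 0x178→b23/s7 MISS; vc=[]
#3 0x31b→b49/s1 L1-HIT; vc=[]
#4 0x12c→b18/s2 MISS; vc=[]
#5 0x313→b49/s1 L1-HIT; vc=[]
#6 0x2b7→b43/s3 MISS; vc=[]
#7 0x2aa→b42/s2 MISS; vc=[18]
#8 0x1a4→b26/s2 MISS; vc=[18,42]
#9 0x17a→b23/s7 L1-HIT; vc=[18,42]
#10 0x1ab→b26/s2 L1-HIT; vc=[18,42]
#11 0x2f9→b47/s7 MISS; vc=[18,42,23]
#12 0x2f4→b47/s7 L1-HIT; vc=[18,42,23]
#13 0x1ab→b26/s2 L1-HIT; vc=[18,42,23]
#14 0x1aa→b26/s2 L1-HIT; vc=[18,42,23]
#15 0x31f→b49/s1 L1-HIT; vc=[18,42,23]
#16 0x95→b9/s1 MISS; vc=[18,42,23,49]
#17 0x11b→b17/s1 MISS; vc=[18,42,23,49,9]
#18 0x9f→b9/s1 VC-HIT; vc=[18,42,23,49,17]
#19 0x9a→b9/s1 L1-HIT; vc=[18,42,23,49,17]
#20 0x112→b17/s1 VC-HIT; vc=[18,42,23,49,9]
#21 0x93→b9/s1 VC-HIT; vc=[18,42,23,49,17]

SEQ = [MISS, L1-HIT, MISS, L1-HIT, MISS, L1-HIT, MISS, MISS, MISS, L1-HIT, L1-HIT, MISS, L1-HIT, L1-HIT, L1-HIT, L1-HIT, MISS, MISS, VC-HIT, L1-HIT, VC-HIT, VC-HIT]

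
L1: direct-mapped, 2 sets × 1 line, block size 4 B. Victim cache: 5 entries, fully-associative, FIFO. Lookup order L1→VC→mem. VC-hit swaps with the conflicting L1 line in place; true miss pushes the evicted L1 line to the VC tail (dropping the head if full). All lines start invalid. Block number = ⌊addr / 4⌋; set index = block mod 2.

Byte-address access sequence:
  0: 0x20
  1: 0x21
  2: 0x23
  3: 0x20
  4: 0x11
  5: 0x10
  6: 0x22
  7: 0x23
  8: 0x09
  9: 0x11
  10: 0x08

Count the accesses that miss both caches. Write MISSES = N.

#0 0x20→b8/s0 MISS; vc=[]
#1 0x21→b8/s0 L1-HIT; vc=[]
#2 0x23→b8/s0 L1-HIT; vc=[]
#3 0x20→b8/s0 L1-HIT; vc=[]
#4 0x11→b4/s0 MISS; vc=[8]
#5 0x10→b4/s0 L1-HIT; vc=[8]
#6 0x22→b8/s0 VC-HIT; vc=[4]
#7 0x23→b8/s0 L1-HIT; vc=[4]
#8 0x9→b2/s0 MISS; vc=[4,8]
#9 0x11→b4/s0 VC-HIT; vc=[2,8]
#10 0x8→b2/s0 VC-HIT; vc=[4,8]

MISSES = 3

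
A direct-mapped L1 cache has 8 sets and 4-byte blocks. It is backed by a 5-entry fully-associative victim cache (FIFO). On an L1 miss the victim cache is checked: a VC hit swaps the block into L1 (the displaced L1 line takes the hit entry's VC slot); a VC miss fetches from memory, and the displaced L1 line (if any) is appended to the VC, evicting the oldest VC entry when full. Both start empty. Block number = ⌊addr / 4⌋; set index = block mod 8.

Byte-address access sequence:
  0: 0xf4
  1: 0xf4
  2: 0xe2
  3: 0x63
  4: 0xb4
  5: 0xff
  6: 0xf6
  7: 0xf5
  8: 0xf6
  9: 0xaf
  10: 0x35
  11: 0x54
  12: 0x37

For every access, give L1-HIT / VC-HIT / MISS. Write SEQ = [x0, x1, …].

SEQ = [MISS, L1-HIT, MISS, MISS, MISS, MISS, VC-HIT, L1-HIT, L1-HIT, MISS, MISS, MISS, VC-HIT]

#0 0xf4→b61/s5 MISS; vc=[]
#1 0xf4→b61/s5 L1-HIT; vc=[]
#2 0xe2→b56/s0 MISS; vc=[]
#3 0x63→b24/s0 MISS; vc=[56]
#4 0xb4→b45/s5 MISS; vc=[56,61]
#5 0xff→b63/s7 MISS; vc=[56,61]
#6 0xf6→b61/s5 VC-HIT; vc=[56,45]
#7 0xf5→b61/s5 L1-HIT; vc=[56,45]
#8 0xf6→b61/s5 L1-HIT; vc=[56,45]
#9 0xaf→b43/s3 MISS; vc=[56,45]
#10 0x35→b13/s5 MISS; vc=[56,45,61]
#11 0x54→b21/s5 MISS; vc=[56,45,61,13]
#12 0x37→b13/s5 VC-HIT; vc=[56,45,61,21]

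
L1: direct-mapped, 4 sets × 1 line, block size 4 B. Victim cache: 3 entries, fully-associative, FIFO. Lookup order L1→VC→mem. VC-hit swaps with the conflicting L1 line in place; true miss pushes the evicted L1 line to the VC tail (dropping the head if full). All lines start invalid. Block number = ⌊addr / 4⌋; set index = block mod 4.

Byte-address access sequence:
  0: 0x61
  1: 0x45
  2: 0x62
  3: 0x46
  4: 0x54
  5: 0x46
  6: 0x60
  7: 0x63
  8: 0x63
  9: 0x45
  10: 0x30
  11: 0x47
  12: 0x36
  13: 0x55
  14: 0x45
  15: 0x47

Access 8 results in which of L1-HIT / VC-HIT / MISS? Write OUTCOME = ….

#0 0x61→b24/s0 MISS; vc=[]
#1 0x45→b17/s1 MISS; vc=[]
#2 0x62→b24/s0 L1-HIT; vc=[]
#3 0x46→b17/s1 L1-HIT; vc=[]
#4 0x54→b21/s1 MISS; vc=[17]
#5 0x46→b17/s1 VC-HIT; vc=[21]
#6 0x60→b24/s0 L1-HIT; vc=[21]
#7 0x63→b24/s0 L1-HIT; vc=[21]
#8 0x63→b24/s0 L1-HIT; vc=[21]
#9 0x45→b17/s1 L1-HIT; vc=[21]
#10 0x30→b12/s0 MISS; vc=[21,24]
#11 0x47→b17/s1 L1-HIT; vc=[21,24]
#12 0x36→b13/s1 MISS; vc=[21,24,17]
#13 0x55→b21/s1 VC-HIT; vc=[13,24,17]
#14 0x45→b17/s1 VC-HIT; vc=[13,24,21]
#15 0x47→b17/s1 L1-HIT; vc=[13,24,21]

OUTCOME = L1-HIT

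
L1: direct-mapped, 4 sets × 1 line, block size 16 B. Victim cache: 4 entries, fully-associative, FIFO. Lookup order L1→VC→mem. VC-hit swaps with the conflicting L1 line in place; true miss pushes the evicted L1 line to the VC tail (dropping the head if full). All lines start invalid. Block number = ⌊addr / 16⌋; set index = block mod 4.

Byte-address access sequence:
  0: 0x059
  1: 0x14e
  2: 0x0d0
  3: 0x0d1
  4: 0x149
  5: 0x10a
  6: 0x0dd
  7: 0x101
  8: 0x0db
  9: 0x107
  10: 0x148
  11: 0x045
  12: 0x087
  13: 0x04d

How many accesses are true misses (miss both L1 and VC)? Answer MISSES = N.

MISSES = 6

  [0] addr=0x59 blk=5 s=1: MISS | VC []
  [1] addr=0x14e blk=20 s=0: MISS | VC []
  [2] addr=0xd0 blk=13 s=1: MISS | VC [5]
  [3] addr=0xd1 blk=13 s=1: L1-HIT | VC [5]
  [4] addr=0x149 blk=20 s=0: L1-HIT | VC [5]
  [5] addr=0x10a blk=16 s=0: MISS | VC [5, 20]
  [6] addr=0xdd blk=13 s=1: L1-HIT | VC [5, 20]
  [7] addr=0x101 blk=16 s=0: L1-HIT | VC [5, 20]
  [8] addr=0xdb blk=13 s=1: L1-HIT | VC [5, 20]
  [9] addr=0x107 blk=16 s=0: L1-HIT | VC [5, 20]
  [10] addr=0x148 blk=20 s=0: VC-HIT | VC [5, 16]
  [11] addr=0x45 blk=4 s=0: MISS | VC [5, 16, 20]
  [12] addr=0x87 blk=8 s=0: MISS | VC [5, 16, 20, 4]
  [13] addr=0x4d blk=4 s=0: VC-HIT | VC [5, 16, 20, 8]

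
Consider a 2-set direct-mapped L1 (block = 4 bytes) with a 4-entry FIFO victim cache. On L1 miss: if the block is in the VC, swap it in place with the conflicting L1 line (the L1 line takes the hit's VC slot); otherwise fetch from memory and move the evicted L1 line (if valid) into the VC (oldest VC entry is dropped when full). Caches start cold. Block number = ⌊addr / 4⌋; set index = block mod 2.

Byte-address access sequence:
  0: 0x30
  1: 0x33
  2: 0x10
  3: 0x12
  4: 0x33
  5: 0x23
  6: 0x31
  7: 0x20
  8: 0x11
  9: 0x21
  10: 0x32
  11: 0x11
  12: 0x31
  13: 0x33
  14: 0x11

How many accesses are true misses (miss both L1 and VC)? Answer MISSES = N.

0: 0x30 (blk 12, set 0) → MISS  vc=[]
1: 0x33 (blk 12, set 0) → L1-HIT  vc=[]
2: 0x10 (blk 4, set 0) → MISS  vc=[12]
3: 0x12 (blk 4, set 0) → L1-HIT  vc=[12]
4: 0x33 (blk 12, set 0) → VC-HIT  vc=[4]
5: 0x23 (blk 8, set 0) → MISS  vc=[4, 12]
6: 0x31 (blk 12, set 0) → VC-HIT  vc=[4, 8]
7: 0x20 (blk 8, set 0) → VC-HIT  vc=[4, 12]
8: 0x11 (blk 4, set 0) → VC-HIT  vc=[8, 12]
9: 0x21 (blk 8, set 0) → VC-HIT  vc=[4, 12]
10: 0x32 (blk 12, set 0) → VC-HIT  vc=[4, 8]
11: 0x11 (blk 4, set 0) → VC-HIT  vc=[12, 8]
12: 0x31 (blk 12, set 0) → VC-HIT  vc=[4, 8]
13: 0x33 (blk 12, set 0) → L1-HIT  vc=[4, 8]
14: 0x11 (blk 4, set 0) → VC-HIT  vc=[12, 8]

MISSES = 3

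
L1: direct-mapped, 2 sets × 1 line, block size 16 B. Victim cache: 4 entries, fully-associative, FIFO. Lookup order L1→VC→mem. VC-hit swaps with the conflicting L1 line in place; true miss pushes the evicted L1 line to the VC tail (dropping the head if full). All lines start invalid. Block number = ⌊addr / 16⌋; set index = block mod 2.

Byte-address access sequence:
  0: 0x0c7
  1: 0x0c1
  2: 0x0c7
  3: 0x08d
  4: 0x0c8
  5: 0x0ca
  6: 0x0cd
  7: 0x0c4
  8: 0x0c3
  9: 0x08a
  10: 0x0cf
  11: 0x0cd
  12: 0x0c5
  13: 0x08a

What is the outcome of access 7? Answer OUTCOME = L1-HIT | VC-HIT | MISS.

OUTCOME = L1-HIT

#0 0xc7→b12/s0 MISS; vc=[]
#1 0xc1→b12/s0 L1-HIT; vc=[]
#2 0xc7→b12/s0 L1-HIT; vc=[]
#3 0x8d→b8/s0 MISS; vc=[12]
#4 0xc8→b12/s0 VC-HIT; vc=[8]
#5 0xca→b12/s0 L1-HIT; vc=[8]
#6 0xcd→b12/s0 L1-HIT; vc=[8]
#7 0xc4→b12/s0 L1-HIT; vc=[8]
#8 0xc3→b12/s0 L1-HIT; vc=[8]
#9 0x8a→b8/s0 VC-HIT; vc=[12]
#10 0xcf→b12/s0 VC-HIT; vc=[8]
#11 0xcd→b12/s0 L1-HIT; vc=[8]
#12 0xc5→b12/s0 L1-HIT; vc=[8]
#13 0x8a→b8/s0 VC-HIT; vc=[12]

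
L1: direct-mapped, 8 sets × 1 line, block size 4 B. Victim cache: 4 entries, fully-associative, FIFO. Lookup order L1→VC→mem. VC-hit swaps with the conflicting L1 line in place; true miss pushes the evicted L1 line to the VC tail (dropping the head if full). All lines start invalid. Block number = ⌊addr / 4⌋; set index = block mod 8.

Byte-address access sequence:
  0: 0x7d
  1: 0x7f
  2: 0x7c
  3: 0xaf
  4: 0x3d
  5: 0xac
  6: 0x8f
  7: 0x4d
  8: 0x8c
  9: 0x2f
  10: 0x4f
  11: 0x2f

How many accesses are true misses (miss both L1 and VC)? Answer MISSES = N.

MISSES = 6

0: 0x7d (blk 31, set 7) → MISS  vc=[]
1: 0x7f (blk 31, set 7) → L1-HIT  vc=[]
2: 0x7c (blk 31, set 7) → L1-HIT  vc=[]
3: 0xaf (blk 43, set 3) → MISS  vc=[]
4: 0x3d (blk 15, set 7) → MISS  vc=[31]
5: 0xac (blk 43, set 3) → L1-HIT  vc=[31]
6: 0x8f (blk 35, set 3) → MISS  vc=[31, 43]
7: 0x4d (blk 19, set 3) → MISS  vc=[31, 43, 35]
8: 0x8c (blk 35, set 3) → VC-HIT  vc=[31, 43, 19]
9: 0x2f (blk 11, set 3) → MISS  vc=[31, 43, 19, 35]
10: 0x4f (blk 19, set 3) → VC-HIT  vc=[31, 43, 11, 35]
11: 0x2f (blk 11, set 3) → VC-HIT  vc=[31, 43, 19, 35]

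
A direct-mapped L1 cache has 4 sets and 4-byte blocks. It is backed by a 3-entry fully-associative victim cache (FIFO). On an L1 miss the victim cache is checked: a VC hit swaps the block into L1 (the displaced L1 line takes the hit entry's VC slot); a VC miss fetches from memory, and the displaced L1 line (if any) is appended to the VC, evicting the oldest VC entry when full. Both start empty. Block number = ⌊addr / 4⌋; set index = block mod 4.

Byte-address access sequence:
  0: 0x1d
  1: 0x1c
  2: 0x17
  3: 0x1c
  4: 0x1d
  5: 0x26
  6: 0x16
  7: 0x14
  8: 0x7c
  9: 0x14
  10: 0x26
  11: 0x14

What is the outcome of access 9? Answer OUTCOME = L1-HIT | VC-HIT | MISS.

OUTCOME = L1-HIT

0: 0x1d (blk 7, set 3) → MISS  vc=[]
1: 0x1c (blk 7, set 3) → L1-HIT  vc=[]
2: 0x17 (blk 5, set 1) → MISS  vc=[]
3: 0x1c (blk 7, set 3) → L1-HIT  vc=[]
4: 0x1d (blk 7, set 3) → L1-HIT  vc=[]
5: 0x26 (blk 9, set 1) → MISS  vc=[5]
6: 0x16 (blk 5, set 1) → VC-HIT  vc=[9]
7: 0x14 (blk 5, set 1) → L1-HIT  vc=[9]
8: 0x7c (blk 31, set 3) → MISS  vc=[9, 7]
9: 0x14 (blk 5, set 1) → L1-HIT  vc=[9, 7]
10: 0x26 (blk 9, set 1) → VC-HIT  vc=[5, 7]
11: 0x14 (blk 5, set 1) → VC-HIT  vc=[9, 7]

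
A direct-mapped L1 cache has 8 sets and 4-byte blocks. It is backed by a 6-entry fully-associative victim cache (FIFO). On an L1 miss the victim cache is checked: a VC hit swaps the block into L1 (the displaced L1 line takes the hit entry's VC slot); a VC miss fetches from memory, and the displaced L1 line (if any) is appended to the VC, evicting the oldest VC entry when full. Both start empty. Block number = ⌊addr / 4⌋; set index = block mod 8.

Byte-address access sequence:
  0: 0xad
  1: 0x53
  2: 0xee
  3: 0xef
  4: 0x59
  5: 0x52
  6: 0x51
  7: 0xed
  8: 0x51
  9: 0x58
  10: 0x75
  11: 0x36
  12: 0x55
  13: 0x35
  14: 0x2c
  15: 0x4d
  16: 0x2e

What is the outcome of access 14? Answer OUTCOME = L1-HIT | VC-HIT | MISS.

OUTCOME = MISS

0: 0xad (blk 43, set 3) → MISS  vc=[]
1: 0x53 (blk 20, set 4) → MISS  vc=[]
2: 0xee (blk 59, set 3) → MISS  vc=[43]
3: 0xef (blk 59, set 3) → L1-HIT  vc=[43]
4: 0x59 (blk 22, set 6) → MISS  vc=[43]
5: 0x52 (blk 20, set 4) → L1-HIT  vc=[43]
6: 0x51 (blk 20, set 4) → L1-HIT  vc=[43]
7: 0xed (blk 59, set 3) → L1-HIT  vc=[43]
8: 0x51 (blk 20, set 4) → L1-HIT  vc=[43]
9: 0x58 (blk 22, set 6) → L1-HIT  vc=[43]
10: 0x75 (blk 29, set 5) → MISS  vc=[43]
11: 0x36 (blk 13, set 5) → MISS  vc=[43, 29]
12: 0x55 (blk 21, set 5) → MISS  vc=[43, 29, 13]
13: 0x35 (blk 13, set 5) → VC-HIT  vc=[43, 29, 21]
14: 0x2c (blk 11, set 3) → MISS  vc=[43, 29, 21, 59]
15: 0x4d (blk 19, set 3) → MISS  vc=[43, 29, 21, 59, 11]
16: 0x2e (blk 11, set 3) → VC-HIT  vc=[43, 29, 21, 59, 19]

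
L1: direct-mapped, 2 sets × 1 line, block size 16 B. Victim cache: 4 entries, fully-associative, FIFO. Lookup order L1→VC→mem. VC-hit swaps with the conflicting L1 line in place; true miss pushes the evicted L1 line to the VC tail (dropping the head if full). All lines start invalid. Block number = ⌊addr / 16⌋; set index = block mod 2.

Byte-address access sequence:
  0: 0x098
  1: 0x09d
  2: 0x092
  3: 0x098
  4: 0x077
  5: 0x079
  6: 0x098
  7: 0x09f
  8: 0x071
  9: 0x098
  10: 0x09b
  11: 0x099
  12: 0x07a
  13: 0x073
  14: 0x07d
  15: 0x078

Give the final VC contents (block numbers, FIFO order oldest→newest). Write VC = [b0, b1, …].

VC = [9]

  [0] addr=0x98 blk=9 s=1: MISS | VC []
  [1] addr=0x9d blk=9 s=1: L1-HIT | VC []
  [2] addr=0x92 blk=9 s=1: L1-HIT | VC []
  [3] addr=0x98 blk=9 s=1: L1-HIT | VC []
  [4] addr=0x77 blk=7 s=1: MISS | VC [9]
  [5] addr=0x79 blk=7 s=1: L1-HIT | VC [9]
  [6] addr=0x98 blk=9 s=1: VC-HIT | VC [7]
  [7] addr=0x9f blk=9 s=1: L1-HIT | VC [7]
  [8] addr=0x71 blk=7 s=1: VC-HIT | VC [9]
  [9] addr=0x98 blk=9 s=1: VC-HIT | VC [7]
  [10] addr=0x9b blk=9 s=1: L1-HIT | VC [7]
  [11] addr=0x99 blk=9 s=1: L1-HIT | VC [7]
  [12] addr=0x7a blk=7 s=1: VC-HIT | VC [9]
  [13] addr=0x73 blk=7 s=1: L1-HIT | VC [9]
  [14] addr=0x7d blk=7 s=1: L1-HIT | VC [9]
  [15] addr=0x78 blk=7 s=1: L1-HIT | VC [9]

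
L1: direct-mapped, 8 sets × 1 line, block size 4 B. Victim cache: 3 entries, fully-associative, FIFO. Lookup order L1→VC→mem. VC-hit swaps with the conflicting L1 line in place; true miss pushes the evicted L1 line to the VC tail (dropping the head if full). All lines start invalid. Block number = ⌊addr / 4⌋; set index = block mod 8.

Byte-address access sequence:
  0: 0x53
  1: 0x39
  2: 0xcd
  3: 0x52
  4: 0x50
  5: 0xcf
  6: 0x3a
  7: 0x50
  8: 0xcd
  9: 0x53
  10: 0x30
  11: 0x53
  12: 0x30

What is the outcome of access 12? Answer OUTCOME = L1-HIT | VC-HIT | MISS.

OUTCOME = VC-HIT

0: 0x53 (blk 20, set 4) → MISS  vc=[]
1: 0x39 (blk 14, set 6) → MISS  vc=[]
2: 0xcd (blk 51, set 3) → MISS  vc=[]
3: 0x52 (blk 20, set 4) → L1-HIT  vc=[]
4: 0x50 (blk 20, set 4) → L1-HIT  vc=[]
5: 0xcf (blk 51, set 3) → L1-HIT  vc=[]
6: 0x3a (blk 14, set 6) → L1-HIT  vc=[]
7: 0x50 (blk 20, set 4) → L1-HIT  vc=[]
8: 0xcd (blk 51, set 3) → L1-HIT  vc=[]
9: 0x53 (blk 20, set 4) → L1-HIT  vc=[]
10: 0x30 (blk 12, set 4) → MISS  vc=[20]
11: 0x53 (blk 20, set 4) → VC-HIT  vc=[12]
12: 0x30 (blk 12, set 4) → VC-HIT  vc=[20]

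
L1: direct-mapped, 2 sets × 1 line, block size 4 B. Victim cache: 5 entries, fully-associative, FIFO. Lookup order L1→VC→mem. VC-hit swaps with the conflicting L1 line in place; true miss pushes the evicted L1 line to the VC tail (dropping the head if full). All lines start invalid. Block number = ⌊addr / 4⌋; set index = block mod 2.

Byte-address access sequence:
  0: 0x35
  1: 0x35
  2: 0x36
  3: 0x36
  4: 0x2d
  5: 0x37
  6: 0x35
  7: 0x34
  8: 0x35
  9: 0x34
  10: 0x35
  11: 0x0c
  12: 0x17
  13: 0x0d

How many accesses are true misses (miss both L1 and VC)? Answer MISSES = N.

MISSES = 4

  [0] addr=0x35 blk=13 s=1: MISS | VC []
  [1] addr=0x35 blk=13 s=1: L1-HIT | VC []
  [2] addr=0x36 blk=13 s=1: L1-HIT | VC []
  [3] addr=0x36 blk=13 s=1: L1-HIT | VC []
  [4] addr=0x2d blk=11 s=1: MISS | VC [13]
  [5] addr=0x37 blk=13 s=1: VC-HIT | VC [11]
  [6] addr=0x35 blk=13 s=1: L1-HIT | VC [11]
  [7] addr=0x34 blk=13 s=1: L1-HIT | VC [11]
  [8] addr=0x35 blk=13 s=1: L1-HIT | VC [11]
  [9] addr=0x34 blk=13 s=1: L1-HIT | VC [11]
  [10] addr=0x35 blk=13 s=1: L1-HIT | VC [11]
  [11] addr=0xc blk=3 s=1: MISS | VC [11, 13]
  [12] addr=0x17 blk=5 s=1: MISS | VC [11, 13, 3]
  [13] addr=0xd blk=3 s=1: VC-HIT | VC [11, 13, 5]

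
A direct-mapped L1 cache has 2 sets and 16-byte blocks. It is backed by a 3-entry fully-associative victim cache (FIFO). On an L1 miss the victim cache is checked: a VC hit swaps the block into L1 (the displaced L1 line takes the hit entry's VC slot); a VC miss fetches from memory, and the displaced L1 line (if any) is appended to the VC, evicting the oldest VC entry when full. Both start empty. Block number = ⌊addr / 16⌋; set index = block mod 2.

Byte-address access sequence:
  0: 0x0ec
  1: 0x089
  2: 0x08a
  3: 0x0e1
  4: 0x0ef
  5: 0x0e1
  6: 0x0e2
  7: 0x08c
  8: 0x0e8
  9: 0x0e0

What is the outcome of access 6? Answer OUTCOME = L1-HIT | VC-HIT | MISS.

OUTCOME = L1-HIT

0: 0xec (blk 14, set 0) → MISS  vc=[]
1: 0x89 (blk 8, set 0) → MISS  vc=[14]
2: 0x8a (blk 8, set 0) → L1-HIT  vc=[14]
3: 0xe1 (blk 14, set 0) → VC-HIT  vc=[8]
4: 0xef (blk 14, set 0) → L1-HIT  vc=[8]
5: 0xe1 (blk 14, set 0) → L1-HIT  vc=[8]
6: 0xe2 (blk 14, set 0) → L1-HIT  vc=[8]
7: 0x8c (blk 8, set 0) → VC-HIT  vc=[14]
8: 0xe8 (blk 14, set 0) → VC-HIT  vc=[8]
9: 0xe0 (blk 14, set 0) → L1-HIT  vc=[8]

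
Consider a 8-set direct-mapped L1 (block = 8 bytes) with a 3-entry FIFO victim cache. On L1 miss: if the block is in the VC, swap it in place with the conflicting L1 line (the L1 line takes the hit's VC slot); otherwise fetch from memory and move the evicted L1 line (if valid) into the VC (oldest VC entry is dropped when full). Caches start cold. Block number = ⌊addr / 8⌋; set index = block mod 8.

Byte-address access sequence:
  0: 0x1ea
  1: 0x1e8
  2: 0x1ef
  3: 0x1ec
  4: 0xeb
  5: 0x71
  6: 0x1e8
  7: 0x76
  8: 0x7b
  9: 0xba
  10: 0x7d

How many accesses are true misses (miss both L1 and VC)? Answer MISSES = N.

0: 0x1ea (blk 61, set 5) → MISS  vc=[]
1: 0x1e8 (blk 61, set 5) → L1-HIT  vc=[]
2: 0x1ef (blk 61, set 5) → L1-HIT  vc=[]
3: 0x1ec (blk 61, set 5) → L1-HIT  vc=[]
4: 0xeb (blk 29, set 5) → MISS  vc=[61]
5: 0x71 (blk 14, set 6) → MISS  vc=[61]
6: 0x1e8 (blk 61, set 5) → VC-HIT  vc=[29]
7: 0x76 (blk 14, set 6) → L1-HIT  vc=[29]
8: 0x7b (blk 15, set 7) → MISS  vc=[29]
9: 0xba (blk 23, set 7) → MISS  vc=[29, 15]
10: 0x7d (blk 15, set 7) → VC-HIT  vc=[29, 23]

MISSES = 5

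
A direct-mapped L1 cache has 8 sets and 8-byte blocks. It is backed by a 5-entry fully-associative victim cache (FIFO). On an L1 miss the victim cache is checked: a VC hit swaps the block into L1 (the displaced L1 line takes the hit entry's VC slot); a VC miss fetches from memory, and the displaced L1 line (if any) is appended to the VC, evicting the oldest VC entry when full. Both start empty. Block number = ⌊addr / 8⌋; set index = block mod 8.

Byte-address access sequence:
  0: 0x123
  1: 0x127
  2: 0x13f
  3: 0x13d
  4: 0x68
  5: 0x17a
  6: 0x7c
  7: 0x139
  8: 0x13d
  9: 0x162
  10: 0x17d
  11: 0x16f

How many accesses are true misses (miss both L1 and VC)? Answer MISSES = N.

MISSES = 7

#0 0x123→b36/s4 MISS; vc=[]
#1 0x127→b36/s4 L1-HIT; vc=[]
#2 0x13f→b39/s7 MISS; vc=[]
#3 0x13d→b39/s7 L1-HIT; vc=[]
#4 0x68→b13/s5 MISS; vc=[]
#5 0x17a→b47/s7 MISS; vc=[39]
#6 0x7c→b15/s7 MISS; vc=[39,47]
#7 0x139→b39/s7 VC-HIT; vc=[15,47]
#8 0x13d→b39/s7 L1-HIT; vc=[15,47]
#9 0x162→b44/s4 MISS; vc=[15,47,36]
#10 0x17d→b47/s7 VC-HIT; vc=[15,39,36]
#11 0x16f→b45/s5 MISS; vc=[15,39,36,13]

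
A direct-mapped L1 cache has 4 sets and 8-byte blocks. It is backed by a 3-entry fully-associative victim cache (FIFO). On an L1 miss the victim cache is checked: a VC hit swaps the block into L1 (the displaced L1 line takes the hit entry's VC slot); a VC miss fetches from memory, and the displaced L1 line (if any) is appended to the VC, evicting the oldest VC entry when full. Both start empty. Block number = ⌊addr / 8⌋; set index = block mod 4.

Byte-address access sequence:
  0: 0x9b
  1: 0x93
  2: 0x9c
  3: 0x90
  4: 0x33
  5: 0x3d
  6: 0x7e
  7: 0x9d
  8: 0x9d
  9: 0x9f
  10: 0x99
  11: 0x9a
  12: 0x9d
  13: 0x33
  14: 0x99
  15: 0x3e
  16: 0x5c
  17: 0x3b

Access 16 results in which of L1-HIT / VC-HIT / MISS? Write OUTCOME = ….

OUTCOME = MISS

  [0] addr=0x9b blk=19 s=3: MISS | VC []
  [1] addr=0x93 blk=18 s=2: MISS | VC []
  [2] addr=0x9c blk=19 s=3: L1-HIT | VC []
  [3] addr=0x90 blk=18 s=2: L1-HIT | VC []
  [4] addr=0x33 blk=6 s=2: MISS | VC [18]
  [5] addr=0x3d blk=7 s=3: MISS | VC [18, 19]
  [6] addr=0x7e blk=15 s=3: MISS | VC [18, 19, 7]
  [7] addr=0x9d blk=19 s=3: VC-HIT | VC [18, 15, 7]
  [8] addr=0x9d blk=19 s=3: L1-HIT | VC [18, 15, 7]
  [9] addr=0x9f blk=19 s=3: L1-HIT | VC [18, 15, 7]
  [10] addr=0x99 blk=19 s=3: L1-HIT | VC [18, 15, 7]
  [11] addr=0x9a blk=19 s=3: L1-HIT | VC [18, 15, 7]
  [12] addr=0x9d blk=19 s=3: L1-HIT | VC [18, 15, 7]
  [13] addr=0x33 blk=6 s=2: L1-HIT | VC [18, 15, 7]
  [14] addr=0x99 blk=19 s=3: L1-HIT | VC [18, 15, 7]
  [15] addr=0x3e blk=7 s=3: VC-HIT | VC [18, 15, 19]
  [16] addr=0x5c blk=11 s=3: MISS | VC [15, 19, 7]
  [17] addr=0x3b blk=7 s=3: VC-HIT | VC [15, 19, 11]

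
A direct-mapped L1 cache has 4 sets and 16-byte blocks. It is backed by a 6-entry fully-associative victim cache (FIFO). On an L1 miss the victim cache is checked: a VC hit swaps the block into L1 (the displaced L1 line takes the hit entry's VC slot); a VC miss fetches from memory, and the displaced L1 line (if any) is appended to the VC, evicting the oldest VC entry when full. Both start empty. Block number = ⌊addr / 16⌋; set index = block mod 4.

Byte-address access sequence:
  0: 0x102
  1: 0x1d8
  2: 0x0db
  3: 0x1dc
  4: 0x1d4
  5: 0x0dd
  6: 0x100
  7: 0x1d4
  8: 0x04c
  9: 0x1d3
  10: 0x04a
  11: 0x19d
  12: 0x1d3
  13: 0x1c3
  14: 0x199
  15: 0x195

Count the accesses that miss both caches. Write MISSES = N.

0: 0x102 (blk 16, set 0) → MISS  vc=[]
1: 0x1d8 (blk 29, set 1) → MISS  vc=[]
2: 0xdb (blk 13, set 1) → MISS  vc=[29]
3: 0x1dc (blk 29, set 1) → VC-HIT  vc=[13]
4: 0x1d4 (blk 29, set 1) → L1-HIT  vc=[13]
5: 0xdd (blk 13, set 1) → VC-HIT  vc=[29]
6: 0x100 (blk 16, set 0) → L1-HIT  vc=[29]
7: 0x1d4 (blk 29, set 1) → VC-HIT  vc=[13]
8: 0x4c (blk 4, set 0) → MISS  vc=[13, 16]
9: 0x1d3 (blk 29, set 1) → L1-HIT  vc=[13, 16]
10: 0x4a (blk 4, set 0) → L1-HIT  vc=[13, 16]
11: 0x19d (blk 25, set 1) → MISS  vc=[13, 16, 29]
12: 0x1d3 (blk 29, set 1) → VC-HIT  vc=[13, 16, 25]
13: 0x1c3 (blk 28, set 0) → MISS  vc=[13, 16, 25, 4]
14: 0x199 (blk 25, set 1) → VC-HIT  vc=[13, 16, 29, 4]
15: 0x195 (blk 25, set 1) → L1-HIT  vc=[13, 16, 29, 4]

MISSES = 6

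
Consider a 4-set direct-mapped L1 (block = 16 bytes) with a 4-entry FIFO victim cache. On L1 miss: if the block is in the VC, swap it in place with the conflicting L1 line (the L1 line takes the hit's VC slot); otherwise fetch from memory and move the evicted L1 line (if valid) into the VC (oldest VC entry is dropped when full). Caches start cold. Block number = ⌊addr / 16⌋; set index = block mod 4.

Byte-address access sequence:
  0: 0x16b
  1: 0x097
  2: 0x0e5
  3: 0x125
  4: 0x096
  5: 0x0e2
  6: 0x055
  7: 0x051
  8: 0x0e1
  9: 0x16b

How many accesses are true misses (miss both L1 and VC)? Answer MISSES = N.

MISSES = 5

0: 0x16b (blk 22, set 2) → MISS  vc=[]
1: 0x97 (blk 9, set 1) → MISS  vc=[]
2: 0xe5 (blk 14, set 2) → MISS  vc=[22]
3: 0x125 (blk 18, set 2) → MISS  vc=[22, 14]
4: 0x96 (blk 9, set 1) → L1-HIT  vc=[22, 14]
5: 0xe2 (blk 14, set 2) → VC-HIT  vc=[22, 18]
6: 0x55 (blk 5, set 1) → MISS  vc=[22, 18, 9]
7: 0x51 (blk 5, set 1) → L1-HIT  vc=[22, 18, 9]
8: 0xe1 (blk 14, set 2) → L1-HIT  vc=[22, 18, 9]
9: 0x16b (blk 22, set 2) → VC-HIT  vc=[14, 18, 9]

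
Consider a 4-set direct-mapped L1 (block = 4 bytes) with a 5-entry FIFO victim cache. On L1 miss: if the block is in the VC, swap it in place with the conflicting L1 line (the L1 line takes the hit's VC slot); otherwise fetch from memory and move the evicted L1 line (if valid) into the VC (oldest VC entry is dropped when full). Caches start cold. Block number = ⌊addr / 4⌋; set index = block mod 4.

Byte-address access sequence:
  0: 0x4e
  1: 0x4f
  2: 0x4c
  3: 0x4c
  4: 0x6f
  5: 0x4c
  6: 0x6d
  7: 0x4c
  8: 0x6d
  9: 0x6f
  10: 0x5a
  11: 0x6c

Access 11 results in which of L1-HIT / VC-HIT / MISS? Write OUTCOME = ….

OUTCOME = L1-HIT

#0 0x4e→b19/s3 MISS; vc=[]
#1 0x4f→b19/s3 L1-HIT; vc=[]
#2 0x4c→b19/s3 L1-HIT; vc=[]
#3 0x4c→b19/s3 L1-HIT; vc=[]
#4 0x6f→b27/s3 MISS; vc=[19]
#5 0x4c→b19/s3 VC-HIT; vc=[27]
#6 0x6d→b27/s3 VC-HIT; vc=[19]
#7 0x4c→b19/s3 VC-HIT; vc=[27]
#8 0x6d→b27/s3 VC-HIT; vc=[19]
#9 0x6f→b27/s3 L1-HIT; vc=[19]
#10 0x5a→b22/s2 MISS; vc=[19]
#11 0x6c→b27/s3 L1-HIT; vc=[19]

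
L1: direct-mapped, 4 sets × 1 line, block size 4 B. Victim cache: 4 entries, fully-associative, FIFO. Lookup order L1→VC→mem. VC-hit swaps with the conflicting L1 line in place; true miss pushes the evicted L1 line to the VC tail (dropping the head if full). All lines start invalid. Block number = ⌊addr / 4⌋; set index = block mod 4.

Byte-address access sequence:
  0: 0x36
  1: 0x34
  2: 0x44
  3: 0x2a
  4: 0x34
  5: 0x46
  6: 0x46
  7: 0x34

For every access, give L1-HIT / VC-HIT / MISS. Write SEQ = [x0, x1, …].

0: 0x36 (blk 13, set 1) → MISS  vc=[]
1: 0x34 (blk 13, set 1) → L1-HIT  vc=[]
2: 0x44 (blk 17, set 1) → MISS  vc=[13]
3: 0x2a (blk 10, set 2) → MISS  vc=[13]
4: 0x34 (blk 13, set 1) → VC-HIT  vc=[17]
5: 0x46 (blk 17, set 1) → VC-HIT  vc=[13]
6: 0x46 (blk 17, set 1) → L1-HIT  vc=[13]
7: 0x34 (blk 13, set 1) → VC-HIT  vc=[17]

SEQ = [MISS, L1-HIT, MISS, MISS, VC-HIT, VC-HIT, L1-HIT, VC-HIT]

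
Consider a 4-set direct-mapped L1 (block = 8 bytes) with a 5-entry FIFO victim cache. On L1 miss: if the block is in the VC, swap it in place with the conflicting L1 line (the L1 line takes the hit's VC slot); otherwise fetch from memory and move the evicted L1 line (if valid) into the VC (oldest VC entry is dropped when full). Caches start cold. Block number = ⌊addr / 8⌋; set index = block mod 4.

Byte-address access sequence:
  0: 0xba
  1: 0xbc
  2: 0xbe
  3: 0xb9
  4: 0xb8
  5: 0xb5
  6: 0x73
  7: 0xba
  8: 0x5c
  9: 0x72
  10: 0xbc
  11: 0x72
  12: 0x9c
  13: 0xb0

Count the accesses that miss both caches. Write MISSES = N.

#0 0xba→b23/s3 MISS; vc=[]
#1 0xbc→b23/s3 L1-HIT; vc=[]
#2 0xbe→b23/s3 L1-HIT; vc=[]
#3 0xb9→b23/s3 L1-HIT; vc=[]
#4 0xb8→b23/s3 L1-HIT; vc=[]
#5 0xb5→b22/s2 MISS; vc=[]
#6 0x73→b14/s2 MISS; vc=[22]
#7 0xba→b23/s3 L1-HIT; vc=[22]
#8 0x5c→b11/s3 MISS; vc=[22,23]
#9 0x72→b14/s2 L1-HIT; vc=[22,23]
#10 0xbc→b23/s3 VC-HIT; vc=[22,11]
#11 0x72→b14/s2 L1-HIT; vc=[22,11]
#12 0x9c→b19/s3 MISS; vc=[22,11,23]
#13 0xb0→b22/s2 VC-HIT; vc=[14,11,23]

MISSES = 5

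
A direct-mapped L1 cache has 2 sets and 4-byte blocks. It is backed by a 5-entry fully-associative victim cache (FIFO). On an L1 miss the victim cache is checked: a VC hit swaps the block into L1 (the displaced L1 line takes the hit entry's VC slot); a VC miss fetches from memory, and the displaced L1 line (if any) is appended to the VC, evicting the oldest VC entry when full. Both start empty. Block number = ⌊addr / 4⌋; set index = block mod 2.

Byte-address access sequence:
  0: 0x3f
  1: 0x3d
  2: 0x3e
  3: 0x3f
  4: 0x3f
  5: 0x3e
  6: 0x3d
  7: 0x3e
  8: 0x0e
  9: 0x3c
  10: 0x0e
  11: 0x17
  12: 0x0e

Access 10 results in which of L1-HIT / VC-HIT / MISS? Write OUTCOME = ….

0: 0x3f (blk 15, set 1) → MISS  vc=[]
1: 0x3d (blk 15, set 1) → L1-HIT  vc=[]
2: 0x3e (blk 15, set 1) → L1-HIT  vc=[]
3: 0x3f (blk 15, set 1) → L1-HIT  vc=[]
4: 0x3f (blk 15, set 1) → L1-HIT  vc=[]
5: 0x3e (blk 15, set 1) → L1-HIT  vc=[]
6: 0x3d (blk 15, set 1) → L1-HIT  vc=[]
7: 0x3e (blk 15, set 1) → L1-HIT  vc=[]
8: 0xe (blk 3, set 1) → MISS  vc=[15]
9: 0x3c (blk 15, set 1) → VC-HIT  vc=[3]
10: 0xe (blk 3, set 1) → VC-HIT  vc=[15]
11: 0x17 (blk 5, set 1) → MISS  vc=[15, 3]
12: 0xe (blk 3, set 1) → VC-HIT  vc=[15, 5]

OUTCOME = VC-HIT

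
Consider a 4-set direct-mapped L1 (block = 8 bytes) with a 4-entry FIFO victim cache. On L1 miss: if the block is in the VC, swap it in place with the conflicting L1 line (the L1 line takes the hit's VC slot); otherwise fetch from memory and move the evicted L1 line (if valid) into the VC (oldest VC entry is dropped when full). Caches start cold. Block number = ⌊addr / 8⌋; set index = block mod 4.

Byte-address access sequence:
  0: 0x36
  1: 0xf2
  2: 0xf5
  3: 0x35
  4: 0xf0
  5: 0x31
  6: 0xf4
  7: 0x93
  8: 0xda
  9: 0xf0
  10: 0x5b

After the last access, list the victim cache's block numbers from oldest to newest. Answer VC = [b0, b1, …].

VC = [6, 18, 27]

  [0] addr=0x36 blk=6 s=2: MISS | VC []
  [1] addr=0xf2 blk=30 s=2: MISS | VC [6]
  [2] addr=0xf5 blk=30 s=2: L1-HIT | VC [6]
  [3] addr=0x35 blk=6 s=2: VC-HIT | VC [30]
  [4] addr=0xf0 blk=30 s=2: VC-HIT | VC [6]
  [5] addr=0x31 blk=6 s=2: VC-HIT | VC [30]
  [6] addr=0xf4 blk=30 s=2: VC-HIT | VC [6]
  [7] addr=0x93 blk=18 s=2: MISS | VC [6, 30]
  [8] addr=0xda blk=27 s=3: MISS | VC [6, 30]
  [9] addr=0xf0 blk=30 s=2: VC-HIT | VC [6, 18]
  [10] addr=0x5b blk=11 s=3: MISS | VC [6, 18, 27]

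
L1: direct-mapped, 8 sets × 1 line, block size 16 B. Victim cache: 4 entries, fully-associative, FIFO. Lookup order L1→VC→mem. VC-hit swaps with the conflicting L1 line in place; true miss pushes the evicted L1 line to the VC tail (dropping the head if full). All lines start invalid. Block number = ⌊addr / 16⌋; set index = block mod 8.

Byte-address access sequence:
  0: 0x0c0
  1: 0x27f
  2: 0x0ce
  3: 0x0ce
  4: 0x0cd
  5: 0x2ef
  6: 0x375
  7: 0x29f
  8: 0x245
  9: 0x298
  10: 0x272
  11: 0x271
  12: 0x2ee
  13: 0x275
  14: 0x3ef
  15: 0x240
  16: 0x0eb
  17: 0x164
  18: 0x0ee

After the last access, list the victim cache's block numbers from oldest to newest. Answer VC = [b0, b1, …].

#0 0xc0→b12/s4 MISS; vc=[]
#1 0x27f→b39/s7 MISS; vc=[]
#2 0xce→b12/s4 L1-HIT; vc=[]
#3 0xce→b12/s4 L1-HIT; vc=[]
#4 0xcd→b12/s4 L1-HIT; vc=[]
#5 0x2ef→b46/s6 MISS; vc=[]
#6 0x375→b55/s7 MISS; vc=[39]
#7 0x29f→b41/s1 MISS; vc=[39]
#8 0x245→b36/s4 MISS; vc=[39,12]
#9 0x298→b41/s1 L1-HIT; vc=[39,12]
#10 0x272→b39/s7 VC-HIT; vc=[55,12]
#11 0x271→b39/s7 L1-HIT; vc=[55,12]
#12 0x2ee→b46/s6 L1-HIT; vc=[55,12]
#13 0x275→b39/s7 L1-HIT; vc=[55,12]
#14 0x3ef→b62/s6 MISS; vc=[55,12,46]
#15 0x240→b36/s4 L1-HIT; vc=[55,12,46]
#16 0xeb→b14/s6 MISS; vc=[55,12,46,62]
#17 0x164→b22/s6 MISS; vc=[12,46,62,14]
#18 0xee→b14/s6 VC-HIT; vc=[12,46,62,22]

VC = [12, 46, 62, 22]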